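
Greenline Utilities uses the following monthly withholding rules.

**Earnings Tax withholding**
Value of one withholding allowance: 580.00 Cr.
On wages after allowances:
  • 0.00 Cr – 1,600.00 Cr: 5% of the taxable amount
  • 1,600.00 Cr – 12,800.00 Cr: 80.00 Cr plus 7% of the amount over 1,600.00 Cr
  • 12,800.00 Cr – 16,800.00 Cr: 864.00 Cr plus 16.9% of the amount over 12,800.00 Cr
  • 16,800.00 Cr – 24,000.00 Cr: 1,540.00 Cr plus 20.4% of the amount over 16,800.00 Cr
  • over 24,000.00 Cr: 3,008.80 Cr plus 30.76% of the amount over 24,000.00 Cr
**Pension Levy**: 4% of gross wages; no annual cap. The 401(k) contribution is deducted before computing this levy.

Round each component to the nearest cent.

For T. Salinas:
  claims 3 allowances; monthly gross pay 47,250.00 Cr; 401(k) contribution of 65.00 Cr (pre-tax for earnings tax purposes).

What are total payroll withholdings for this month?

Earnings Tax: taxable = 47,250.00 Cr − 65.00 Cr − 3×580.00 Cr = 45,445.00 Cr
  3,008.80 Cr + 30.76% × (45,445.00 Cr − 24,000.00 Cr) = 3,008.80 Cr + 30.76% × 21,445.00 Cr = 9,605.28 Cr
Pension Levy: 4% × 47,185.00 Cr = 1,887.40 Cr
Total: 9,605.28 Cr + 1,887.40 Cr = 11,492.68 Cr

11,492.68 Cr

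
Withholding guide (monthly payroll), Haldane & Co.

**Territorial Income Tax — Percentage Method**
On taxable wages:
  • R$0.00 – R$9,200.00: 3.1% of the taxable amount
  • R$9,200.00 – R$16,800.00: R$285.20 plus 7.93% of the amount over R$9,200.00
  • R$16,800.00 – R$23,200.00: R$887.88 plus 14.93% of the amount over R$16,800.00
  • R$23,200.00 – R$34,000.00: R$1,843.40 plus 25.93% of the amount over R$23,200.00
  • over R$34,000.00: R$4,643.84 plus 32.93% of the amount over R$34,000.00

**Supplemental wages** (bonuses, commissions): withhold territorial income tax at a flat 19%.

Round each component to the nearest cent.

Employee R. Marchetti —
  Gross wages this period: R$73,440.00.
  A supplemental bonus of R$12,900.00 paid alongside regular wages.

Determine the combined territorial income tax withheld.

Territorial Income Tax: taxable = R$73,440.00
  R$4,643.84 + 32.93% × (R$73,440.00 − R$34,000.00) = R$4,643.84 + 32.93% × R$39,440.00 = R$17,631.43
Supplemental (19% flat on bonus): 19% × R$12,900.00 = R$2,451.00
Total territorial income tax: R$17,631.43 + R$2,451.00 = R$20,082.43

R$20,082.43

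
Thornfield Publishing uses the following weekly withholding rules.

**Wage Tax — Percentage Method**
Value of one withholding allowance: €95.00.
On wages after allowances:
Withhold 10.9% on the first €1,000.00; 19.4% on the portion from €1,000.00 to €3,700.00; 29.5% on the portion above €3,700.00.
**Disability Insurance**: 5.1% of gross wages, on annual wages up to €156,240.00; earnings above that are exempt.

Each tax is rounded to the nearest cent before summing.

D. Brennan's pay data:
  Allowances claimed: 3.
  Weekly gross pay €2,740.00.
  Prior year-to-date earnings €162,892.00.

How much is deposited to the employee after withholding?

Wage Tax: taxable = €2,740.00 − 3×€95.00 = €2,455.00
  €109.00 + 19.4% × (€2,455.00 − €1,000.00) = €109.00 + 19.4% × €1,455.00 = €391.27
Disability Insurance: YTD €162,892.00 ≥ cap €156,240.00 → €0.00
Total withheld: €391.27 + €0.00 = €391.27
Net pay: €2,740.00 − €391.27 = €2,348.73

€2,348.73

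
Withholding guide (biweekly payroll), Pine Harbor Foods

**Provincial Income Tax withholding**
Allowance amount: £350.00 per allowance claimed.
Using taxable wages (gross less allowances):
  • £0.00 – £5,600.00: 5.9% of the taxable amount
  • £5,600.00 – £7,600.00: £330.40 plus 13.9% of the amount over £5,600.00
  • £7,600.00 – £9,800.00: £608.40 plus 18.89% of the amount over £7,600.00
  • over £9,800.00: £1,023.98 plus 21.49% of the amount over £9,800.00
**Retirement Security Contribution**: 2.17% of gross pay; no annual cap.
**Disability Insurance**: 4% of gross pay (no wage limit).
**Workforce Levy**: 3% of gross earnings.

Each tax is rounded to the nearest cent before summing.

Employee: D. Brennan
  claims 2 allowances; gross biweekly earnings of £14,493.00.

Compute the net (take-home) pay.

Provincial Income Tax: taxable = £14,493.00 − 2×£350.00 = £13,793.00
  £1,023.98 + 21.49% × (£13,793.00 − £9,800.00) = £1,023.98 + 21.49% × £3,993.00 = £1,882.08
Retirement Security Contribution: 2.17% × £14,493.00 = £314.50
Disability Insurance: 4% × £14,493.00 = £579.72
Workforce Levy: 3% × £14,493.00 = £434.79
Total withheld: £1,882.08 + £314.50 + £579.72 + £434.79 = £3,211.09
Net pay: £14,493.00 − £3,211.09 = £11,281.91

£11,281.91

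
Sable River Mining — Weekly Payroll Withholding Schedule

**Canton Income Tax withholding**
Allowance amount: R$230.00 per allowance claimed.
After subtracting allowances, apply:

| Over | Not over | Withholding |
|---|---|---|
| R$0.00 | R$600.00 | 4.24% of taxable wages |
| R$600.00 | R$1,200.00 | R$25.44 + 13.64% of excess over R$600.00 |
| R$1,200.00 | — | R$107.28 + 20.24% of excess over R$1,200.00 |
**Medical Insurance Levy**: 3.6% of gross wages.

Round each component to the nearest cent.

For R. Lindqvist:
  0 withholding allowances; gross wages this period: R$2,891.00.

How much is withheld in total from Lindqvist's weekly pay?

R$553.62

Canton Income Tax: taxable = R$2,891.00
  R$107.28 + 20.24% × (R$2,891.00 − R$1,200.00) = R$107.28 + 20.24% × R$1,691.00 = R$449.54
Medical Insurance Levy: 3.6% × R$2,891.00 = R$104.08
Total: R$449.54 + R$104.08 = R$553.62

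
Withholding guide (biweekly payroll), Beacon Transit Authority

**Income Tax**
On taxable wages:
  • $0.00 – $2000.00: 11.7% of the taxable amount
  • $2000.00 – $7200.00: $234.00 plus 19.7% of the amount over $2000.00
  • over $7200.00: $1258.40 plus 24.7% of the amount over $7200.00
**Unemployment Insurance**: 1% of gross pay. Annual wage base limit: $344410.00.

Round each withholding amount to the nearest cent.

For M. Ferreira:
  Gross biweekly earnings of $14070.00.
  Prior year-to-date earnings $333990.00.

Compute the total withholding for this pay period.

$3059.49

Income Tax: taxable = $14070.00
  $1258.40 + 24.7% × ($14070.00 − $7200.00) = $1258.40 + 24.7% × $6870.00 = $2955.29
Unemployment Insurance: cap $344410.00 − YTD $333990.00 = $10420.00 subject; 1% × $10420.00 = $104.20
Total: $2955.29 + $104.20 = $3059.49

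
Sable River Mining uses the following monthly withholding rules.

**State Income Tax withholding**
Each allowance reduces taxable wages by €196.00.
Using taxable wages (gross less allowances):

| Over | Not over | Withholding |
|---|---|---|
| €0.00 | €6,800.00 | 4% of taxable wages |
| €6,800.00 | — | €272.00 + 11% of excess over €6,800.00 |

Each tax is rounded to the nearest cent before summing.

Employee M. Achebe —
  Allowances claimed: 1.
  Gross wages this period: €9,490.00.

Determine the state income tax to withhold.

State Income Tax: taxable = €9,490.00 − 1×€196.00 = €9,294.00
  €272.00 + 11% × (€9,294.00 − €6,800.00) = €272.00 + 11% × €2,494.00 = €546.34

€546.34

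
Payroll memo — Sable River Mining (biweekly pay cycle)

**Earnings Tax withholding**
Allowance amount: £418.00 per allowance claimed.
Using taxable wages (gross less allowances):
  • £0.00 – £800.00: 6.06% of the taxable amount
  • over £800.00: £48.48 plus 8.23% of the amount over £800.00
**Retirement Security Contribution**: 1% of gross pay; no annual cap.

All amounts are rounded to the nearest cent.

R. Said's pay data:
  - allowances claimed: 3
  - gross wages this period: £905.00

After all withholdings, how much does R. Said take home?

£895.95

Earnings Tax: taxable = £905.00 − 3×£418.00 = £-349.00
  Taxable ≤ 0 → £0.00
Retirement Security Contribution: 1% × £905.00 = £9.05
Total withheld: £0.00 + £9.05 = £9.05
Net pay: £905.00 − £9.05 = £895.95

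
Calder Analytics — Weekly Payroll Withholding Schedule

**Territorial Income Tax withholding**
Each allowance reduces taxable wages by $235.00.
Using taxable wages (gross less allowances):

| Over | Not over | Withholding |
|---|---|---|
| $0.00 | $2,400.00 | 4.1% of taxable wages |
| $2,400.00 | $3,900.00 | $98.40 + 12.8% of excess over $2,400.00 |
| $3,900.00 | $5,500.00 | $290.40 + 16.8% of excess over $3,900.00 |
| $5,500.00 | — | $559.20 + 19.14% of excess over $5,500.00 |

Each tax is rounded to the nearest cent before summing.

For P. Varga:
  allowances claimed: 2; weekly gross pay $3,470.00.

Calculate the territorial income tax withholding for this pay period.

$175.20

Territorial Income Tax: taxable = $3,470.00 − 2×$235.00 = $3,000.00
  $98.40 + 12.8% × ($3,000.00 − $2,400.00) = $98.40 + 12.8% × $600.00 = $175.20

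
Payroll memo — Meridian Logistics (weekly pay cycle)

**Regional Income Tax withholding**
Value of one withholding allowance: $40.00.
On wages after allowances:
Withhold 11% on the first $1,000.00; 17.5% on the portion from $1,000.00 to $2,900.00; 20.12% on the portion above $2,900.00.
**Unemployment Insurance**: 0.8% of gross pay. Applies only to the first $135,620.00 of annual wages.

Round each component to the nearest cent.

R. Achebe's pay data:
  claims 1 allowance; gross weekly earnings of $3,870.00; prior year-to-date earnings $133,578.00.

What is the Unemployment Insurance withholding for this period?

Unemployment Insurance: cap $135,620.00 − YTD $133,578.00 = $2,042.00 subject; 0.8% × $2,042.00 = $16.34

$16.34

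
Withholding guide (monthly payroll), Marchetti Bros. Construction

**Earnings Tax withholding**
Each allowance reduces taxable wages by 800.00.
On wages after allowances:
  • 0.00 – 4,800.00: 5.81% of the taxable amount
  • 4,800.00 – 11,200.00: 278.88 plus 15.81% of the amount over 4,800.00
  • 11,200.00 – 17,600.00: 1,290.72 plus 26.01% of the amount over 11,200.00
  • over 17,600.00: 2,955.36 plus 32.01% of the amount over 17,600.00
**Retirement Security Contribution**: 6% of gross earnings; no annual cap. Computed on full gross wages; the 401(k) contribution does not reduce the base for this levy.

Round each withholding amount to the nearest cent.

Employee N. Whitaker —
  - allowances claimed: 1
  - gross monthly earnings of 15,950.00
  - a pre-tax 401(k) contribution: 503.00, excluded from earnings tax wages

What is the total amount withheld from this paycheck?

Earnings Tax: taxable = 15,950.00 − 503.00 − 1×800.00 = 14,647.00
  1,290.72 + 26.01% × (14,647.00 − 11,200.00) = 1,290.72 + 26.01% × 3,447.00 = 2,187.28
Retirement Security Contribution: 6% × 15,950.00 = 957.00
Total: 2,187.28 + 957.00 = 3,144.28

3,144.28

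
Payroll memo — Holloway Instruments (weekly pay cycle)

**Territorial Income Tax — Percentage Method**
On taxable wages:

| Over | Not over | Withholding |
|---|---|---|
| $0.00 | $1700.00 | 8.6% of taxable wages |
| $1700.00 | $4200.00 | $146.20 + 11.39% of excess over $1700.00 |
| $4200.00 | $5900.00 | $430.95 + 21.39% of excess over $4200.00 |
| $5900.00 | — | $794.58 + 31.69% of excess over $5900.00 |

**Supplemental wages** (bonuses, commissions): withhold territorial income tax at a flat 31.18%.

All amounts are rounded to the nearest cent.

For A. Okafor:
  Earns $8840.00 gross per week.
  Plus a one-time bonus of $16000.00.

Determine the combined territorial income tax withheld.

Territorial Income Tax: taxable = $8840.00
  $794.58 + 31.69% × ($8840.00 − $5900.00) = $794.58 + 31.69% × $2940.00 = $1726.27
Supplemental (31.18% flat on bonus): 31.18% × $16000.00 = $4988.80
Total territorial income tax: $1726.27 + $4988.80 = $6715.07

$6715.07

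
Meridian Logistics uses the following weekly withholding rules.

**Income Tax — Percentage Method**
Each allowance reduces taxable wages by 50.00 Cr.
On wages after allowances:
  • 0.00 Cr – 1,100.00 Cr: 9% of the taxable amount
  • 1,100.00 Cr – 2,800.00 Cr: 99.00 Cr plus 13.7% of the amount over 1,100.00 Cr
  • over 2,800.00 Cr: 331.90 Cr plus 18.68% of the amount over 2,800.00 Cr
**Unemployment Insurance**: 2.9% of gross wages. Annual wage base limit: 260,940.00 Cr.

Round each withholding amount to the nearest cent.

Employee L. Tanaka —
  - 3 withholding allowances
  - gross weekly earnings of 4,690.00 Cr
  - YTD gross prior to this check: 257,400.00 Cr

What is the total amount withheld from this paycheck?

759.59 Cr

Income Tax: taxable = 4,690.00 Cr − 3×50.00 Cr = 4,540.00 Cr
  331.90 Cr + 18.68% × (4,540.00 Cr − 2,800.00 Cr) = 331.90 Cr + 18.68% × 1,740.00 Cr = 656.93 Cr
Unemployment Insurance: cap 260,940.00 Cr − YTD 257,400.00 Cr = 3,540.00 Cr subject; 2.9% × 3,540.00 Cr = 102.66 Cr
Total: 656.93 Cr + 102.66 Cr = 759.59 Cr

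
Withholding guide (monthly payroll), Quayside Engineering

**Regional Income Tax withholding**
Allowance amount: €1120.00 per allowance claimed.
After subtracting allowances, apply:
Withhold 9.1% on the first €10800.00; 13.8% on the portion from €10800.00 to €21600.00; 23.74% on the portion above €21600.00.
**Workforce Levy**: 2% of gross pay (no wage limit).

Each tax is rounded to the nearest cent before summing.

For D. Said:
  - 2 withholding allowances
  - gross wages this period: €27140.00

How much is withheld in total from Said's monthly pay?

€3799.42

Regional Income Tax: taxable = €27140.00 − 2×€1120.00 = €24900.00
  €2473.20 + 23.74% × (€24900.00 − €21600.00) = €2473.20 + 23.74% × €3300.00 = €3256.62
Workforce Levy: 2% × €27140.00 = €542.80
Total: €3256.62 + €542.80 = €3799.42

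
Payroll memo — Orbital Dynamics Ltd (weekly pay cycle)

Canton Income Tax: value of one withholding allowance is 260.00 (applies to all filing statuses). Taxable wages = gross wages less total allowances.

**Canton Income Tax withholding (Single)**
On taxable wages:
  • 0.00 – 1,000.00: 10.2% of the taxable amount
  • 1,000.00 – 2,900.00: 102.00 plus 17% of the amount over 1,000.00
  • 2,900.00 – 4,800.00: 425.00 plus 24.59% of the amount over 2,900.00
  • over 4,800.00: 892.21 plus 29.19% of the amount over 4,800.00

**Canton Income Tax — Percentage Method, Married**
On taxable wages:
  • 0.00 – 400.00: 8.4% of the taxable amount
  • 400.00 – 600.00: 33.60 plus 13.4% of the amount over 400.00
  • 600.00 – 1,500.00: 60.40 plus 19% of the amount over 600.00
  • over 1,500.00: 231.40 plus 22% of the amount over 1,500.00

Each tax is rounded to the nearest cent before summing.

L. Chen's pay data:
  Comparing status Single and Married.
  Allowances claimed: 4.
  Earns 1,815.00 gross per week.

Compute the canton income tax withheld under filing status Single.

79.05

Canton Income Tax (Single): taxable = 1,815.00 − 4×260.00 = 775.00
  10.2% × 775.00 = 79.05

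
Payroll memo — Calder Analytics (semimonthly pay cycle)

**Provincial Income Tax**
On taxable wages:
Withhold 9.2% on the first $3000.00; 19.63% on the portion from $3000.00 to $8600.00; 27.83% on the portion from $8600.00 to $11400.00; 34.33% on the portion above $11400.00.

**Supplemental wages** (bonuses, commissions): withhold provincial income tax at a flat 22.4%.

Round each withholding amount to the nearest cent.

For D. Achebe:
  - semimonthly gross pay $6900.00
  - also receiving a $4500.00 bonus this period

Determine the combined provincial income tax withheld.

Provincial Income Tax: taxable = $6900.00
  $276.00 + 19.63% × ($6900.00 − $3000.00) = $276.00 + 19.63% × $3900.00 = $1041.57
Supplemental (22.4% flat on bonus): 22.4% × $4500.00 = $1008.00
Total provincial income tax: $1041.57 + $1008.00 = $2049.57

$2049.57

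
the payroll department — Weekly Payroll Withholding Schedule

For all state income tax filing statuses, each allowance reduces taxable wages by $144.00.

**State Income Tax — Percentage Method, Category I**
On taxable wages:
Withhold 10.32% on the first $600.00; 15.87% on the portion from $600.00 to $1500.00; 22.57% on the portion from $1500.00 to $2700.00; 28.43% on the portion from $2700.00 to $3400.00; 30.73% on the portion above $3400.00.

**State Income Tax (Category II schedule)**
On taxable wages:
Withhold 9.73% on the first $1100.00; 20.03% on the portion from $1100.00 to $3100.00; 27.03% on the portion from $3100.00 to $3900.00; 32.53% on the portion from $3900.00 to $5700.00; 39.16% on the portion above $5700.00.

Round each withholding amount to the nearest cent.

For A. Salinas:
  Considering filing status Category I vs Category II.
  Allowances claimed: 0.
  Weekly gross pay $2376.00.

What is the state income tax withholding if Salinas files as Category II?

$362.61

State Income Tax (Category II): taxable = $2376.00
  $107.03 + 20.03% × ($2376.00 − $1100.00) = $107.03 + 20.03% × $1276.00 = $362.61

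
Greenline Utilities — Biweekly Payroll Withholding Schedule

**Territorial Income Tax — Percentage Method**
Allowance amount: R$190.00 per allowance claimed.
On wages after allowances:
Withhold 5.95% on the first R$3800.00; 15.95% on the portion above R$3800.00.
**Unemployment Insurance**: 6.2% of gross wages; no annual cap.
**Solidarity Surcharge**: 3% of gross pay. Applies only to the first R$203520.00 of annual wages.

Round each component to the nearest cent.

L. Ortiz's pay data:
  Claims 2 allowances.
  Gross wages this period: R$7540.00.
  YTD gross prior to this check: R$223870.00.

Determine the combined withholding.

Territorial Income Tax: taxable = R$7540.00 − 2×R$190.00 = R$7160.00
  R$226.10 + 15.95% × (R$7160.00 − R$3800.00) = R$226.10 + 15.95% × R$3360.00 = R$762.02
Unemployment Insurance: 6.2% × R$7540.00 = R$467.48
Solidarity Surcharge: YTD R$223870.00 ≥ cap R$203520.00 → R$0.00
Total: R$762.02 + R$467.48 + R$0.00 = R$1229.50

R$1229.50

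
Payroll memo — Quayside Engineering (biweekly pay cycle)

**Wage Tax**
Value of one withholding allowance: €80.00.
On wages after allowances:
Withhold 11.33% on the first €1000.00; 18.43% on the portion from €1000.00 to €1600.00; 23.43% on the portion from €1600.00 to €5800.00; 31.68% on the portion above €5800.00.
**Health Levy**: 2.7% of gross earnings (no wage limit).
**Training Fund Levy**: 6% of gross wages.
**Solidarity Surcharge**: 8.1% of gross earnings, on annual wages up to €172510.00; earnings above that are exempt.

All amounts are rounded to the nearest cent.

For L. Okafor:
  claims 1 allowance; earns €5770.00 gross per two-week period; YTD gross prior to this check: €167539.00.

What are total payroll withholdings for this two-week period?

Wage Tax: taxable = €5770.00 − 1×€80.00 = €5690.00
  €223.88 + 23.43% × (€5690.00 − €1600.00) = €223.88 + 23.43% × €4090.00 = €1182.17
Health Levy: 2.7% × €5770.00 = €155.79
Training Fund Levy: 6% × €5770.00 = €346.20
Solidarity Surcharge: cap €172510.00 − YTD €167539.00 = €4971.00 subject; 8.1% × €4971.00 = €402.65
Total: €1182.17 + €155.79 + €346.20 + €402.65 = €2086.81

€2086.81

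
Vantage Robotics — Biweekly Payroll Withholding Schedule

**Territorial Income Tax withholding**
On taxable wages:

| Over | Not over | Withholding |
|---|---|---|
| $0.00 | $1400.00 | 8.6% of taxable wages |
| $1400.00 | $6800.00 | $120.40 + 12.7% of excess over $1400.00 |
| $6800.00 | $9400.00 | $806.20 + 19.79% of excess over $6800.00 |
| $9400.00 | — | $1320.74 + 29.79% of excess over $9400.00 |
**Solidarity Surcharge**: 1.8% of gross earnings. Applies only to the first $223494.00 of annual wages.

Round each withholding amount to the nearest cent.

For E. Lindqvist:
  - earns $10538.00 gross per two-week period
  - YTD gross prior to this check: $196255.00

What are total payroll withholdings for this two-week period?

$1849.43

Territorial Income Tax: taxable = $10538.00
  $1320.74 + 29.79% × ($10538.00 − $9400.00) = $1320.74 + 29.79% × $1138.00 = $1659.75
Solidarity Surcharge: 1.8% × $10538.00 = $189.68
Total: $1659.75 + $189.68 = $1849.43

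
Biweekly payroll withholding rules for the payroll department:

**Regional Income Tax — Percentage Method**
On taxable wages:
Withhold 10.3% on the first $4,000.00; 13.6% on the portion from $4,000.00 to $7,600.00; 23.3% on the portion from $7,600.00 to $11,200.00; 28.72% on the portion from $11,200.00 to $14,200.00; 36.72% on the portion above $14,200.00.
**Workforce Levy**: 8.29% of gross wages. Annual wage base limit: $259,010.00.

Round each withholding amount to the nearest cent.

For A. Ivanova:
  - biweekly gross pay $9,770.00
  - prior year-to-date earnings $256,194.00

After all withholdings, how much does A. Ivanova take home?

$8,129.34

Regional Income Tax: taxable = $9,770.00
  $901.60 + 23.3% × ($9,770.00 − $7,600.00) = $901.60 + 23.3% × $2,170.00 = $1,407.21
Workforce Levy: cap $259,010.00 − YTD $256,194.00 = $2,816.00 subject; 8.29% × $2,816.00 = $233.45
Total withheld: $1,407.21 + $233.45 = $1,640.66
Net pay: $9,770.00 − $1,640.66 = $8,129.34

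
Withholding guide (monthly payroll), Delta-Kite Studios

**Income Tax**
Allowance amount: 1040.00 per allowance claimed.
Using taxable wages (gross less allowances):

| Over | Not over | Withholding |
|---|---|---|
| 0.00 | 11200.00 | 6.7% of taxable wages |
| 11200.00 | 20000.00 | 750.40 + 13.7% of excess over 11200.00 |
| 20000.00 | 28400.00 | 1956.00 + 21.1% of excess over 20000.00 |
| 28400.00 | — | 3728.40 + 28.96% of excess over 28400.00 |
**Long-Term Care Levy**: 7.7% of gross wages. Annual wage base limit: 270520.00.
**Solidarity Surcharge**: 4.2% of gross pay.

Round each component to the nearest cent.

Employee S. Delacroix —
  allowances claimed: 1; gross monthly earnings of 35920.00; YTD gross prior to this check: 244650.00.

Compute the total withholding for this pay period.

Income Tax: taxable = 35920.00 − 1×1040.00 = 34880.00
  3728.40 + 28.96% × (34880.00 − 28400.00) = 3728.40 + 28.96% × 6480.00 = 5605.01
Long-Term Care Levy: cap 270520.00 − YTD 244650.00 = 25870.00 subject; 7.7% × 25870.00 = 1991.99
Solidarity Surcharge: 4.2% × 35920.00 = 1508.64
Total: 5605.01 + 1991.99 + 1508.64 = 9105.64

9105.64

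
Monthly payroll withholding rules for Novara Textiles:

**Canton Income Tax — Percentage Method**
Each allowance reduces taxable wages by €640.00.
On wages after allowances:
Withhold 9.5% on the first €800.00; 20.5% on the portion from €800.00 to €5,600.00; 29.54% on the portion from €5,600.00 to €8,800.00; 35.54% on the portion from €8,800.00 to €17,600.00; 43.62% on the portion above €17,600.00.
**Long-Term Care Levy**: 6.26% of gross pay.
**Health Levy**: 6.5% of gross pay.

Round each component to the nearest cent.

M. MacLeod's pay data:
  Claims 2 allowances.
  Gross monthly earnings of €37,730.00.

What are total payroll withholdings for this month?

€18,169.52

Canton Income Tax: taxable = €37,730.00 − 2×€640.00 = €36,450.00
  €5,132.80 + 43.62% × (€36,450.00 − €17,600.00) = €5,132.80 + 43.62% × €18,850.00 = €13,355.17
Long-Term Care Levy: 6.26% × €37,730.00 = €2,361.90
Health Levy: 6.5% × €37,730.00 = €2,452.45
Total: €13,355.17 + €2,361.90 + €2,452.45 = €18,169.52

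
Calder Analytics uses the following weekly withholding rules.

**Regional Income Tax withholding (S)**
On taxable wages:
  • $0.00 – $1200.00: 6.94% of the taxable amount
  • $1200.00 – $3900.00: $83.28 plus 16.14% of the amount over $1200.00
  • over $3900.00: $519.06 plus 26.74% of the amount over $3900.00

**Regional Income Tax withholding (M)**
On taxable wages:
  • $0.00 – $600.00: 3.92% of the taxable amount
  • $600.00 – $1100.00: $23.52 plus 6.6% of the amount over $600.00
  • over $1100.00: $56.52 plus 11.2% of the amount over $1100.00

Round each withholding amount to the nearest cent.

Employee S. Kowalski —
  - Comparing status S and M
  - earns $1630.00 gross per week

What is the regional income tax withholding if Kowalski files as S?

$152.68

Regional Income Tax (S): taxable = $1630.00
  $83.28 + 16.14% × ($1630.00 − $1200.00) = $83.28 + 16.14% × $430.00 = $152.68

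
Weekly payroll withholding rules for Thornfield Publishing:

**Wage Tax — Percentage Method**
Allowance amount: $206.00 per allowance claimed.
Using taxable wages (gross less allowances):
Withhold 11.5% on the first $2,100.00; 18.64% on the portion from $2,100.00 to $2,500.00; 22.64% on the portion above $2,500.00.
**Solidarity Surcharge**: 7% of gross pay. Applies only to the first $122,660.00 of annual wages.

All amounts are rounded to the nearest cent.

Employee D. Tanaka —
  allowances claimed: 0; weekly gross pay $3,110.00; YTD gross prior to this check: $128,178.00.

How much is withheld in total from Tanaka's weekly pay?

$454.16

Wage Tax: taxable = $3,110.00
  $316.06 + 22.64% × ($3,110.00 − $2,500.00) = $316.06 + 22.64% × $610.00 = $454.16
Solidarity Surcharge: YTD $128,178.00 ≥ cap $122,660.00 → $0.00
Total: $454.16 + $0.00 = $454.16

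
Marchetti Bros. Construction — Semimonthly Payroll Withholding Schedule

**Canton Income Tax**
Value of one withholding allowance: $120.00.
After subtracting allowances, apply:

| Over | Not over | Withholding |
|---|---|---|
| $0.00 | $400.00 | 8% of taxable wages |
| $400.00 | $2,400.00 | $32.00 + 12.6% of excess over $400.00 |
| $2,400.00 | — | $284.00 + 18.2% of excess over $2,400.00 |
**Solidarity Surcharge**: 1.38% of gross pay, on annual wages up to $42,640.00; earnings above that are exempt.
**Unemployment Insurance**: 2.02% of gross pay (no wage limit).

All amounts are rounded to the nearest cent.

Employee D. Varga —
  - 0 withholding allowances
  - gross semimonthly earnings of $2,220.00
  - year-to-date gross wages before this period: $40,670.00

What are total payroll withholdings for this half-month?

Canton Income Tax: taxable = $2,220.00
  $32.00 + 12.6% × ($2,220.00 − $400.00) = $32.00 + 12.6% × $1,820.00 = $261.32
Solidarity Surcharge: cap $42,640.00 − YTD $40,670.00 = $1,970.00 subject; 1.38% × $1,970.00 = $27.19
Unemployment Insurance: 2.02% × $2,220.00 = $44.84
Total: $261.32 + $27.19 + $44.84 = $333.35

$333.35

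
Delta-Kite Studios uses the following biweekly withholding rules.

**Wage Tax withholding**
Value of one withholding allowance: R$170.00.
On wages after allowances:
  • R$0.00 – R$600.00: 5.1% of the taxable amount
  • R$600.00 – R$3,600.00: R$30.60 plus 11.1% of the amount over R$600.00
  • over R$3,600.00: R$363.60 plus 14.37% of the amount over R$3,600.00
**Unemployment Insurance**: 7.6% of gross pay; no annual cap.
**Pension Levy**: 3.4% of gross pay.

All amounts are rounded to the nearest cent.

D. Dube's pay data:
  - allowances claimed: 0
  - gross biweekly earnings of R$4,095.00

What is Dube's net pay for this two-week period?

R$3,209.82

Wage Tax: taxable = R$4,095.00
  R$363.60 + 14.37% × (R$4,095.00 − R$3,600.00) = R$363.60 + 14.37% × R$495.00 = R$434.73
Unemployment Insurance: 7.6% × R$4,095.00 = R$311.22
Pension Levy: 3.4% × R$4,095.00 = R$139.23
Total withheld: R$434.73 + R$311.22 + R$139.23 = R$885.18
Net pay: R$4,095.00 − R$885.18 = R$3,209.82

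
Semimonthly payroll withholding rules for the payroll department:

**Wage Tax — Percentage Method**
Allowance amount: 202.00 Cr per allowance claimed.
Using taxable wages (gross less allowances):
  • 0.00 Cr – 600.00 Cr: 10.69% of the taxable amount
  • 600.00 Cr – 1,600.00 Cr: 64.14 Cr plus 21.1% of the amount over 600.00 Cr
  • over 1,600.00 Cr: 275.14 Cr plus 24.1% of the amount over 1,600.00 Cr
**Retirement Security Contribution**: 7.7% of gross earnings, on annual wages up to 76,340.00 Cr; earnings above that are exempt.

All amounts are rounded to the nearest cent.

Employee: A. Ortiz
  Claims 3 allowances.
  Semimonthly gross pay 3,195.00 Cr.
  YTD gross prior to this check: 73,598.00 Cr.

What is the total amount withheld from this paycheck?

Wage Tax: taxable = 3,195.00 Cr − 3×202.00 Cr = 2,589.00 Cr
  275.14 Cr + 24.1% × (2,589.00 Cr − 1,600.00 Cr) = 275.14 Cr + 24.1% × 989.00 Cr = 513.49 Cr
Retirement Security Contribution: cap 76,340.00 Cr − YTD 73,598.00 Cr = 2,742.00 Cr subject; 7.7% × 2,742.00 Cr = 211.13 Cr
Total: 513.49 Cr + 211.13 Cr = 724.62 Cr

724.62 Cr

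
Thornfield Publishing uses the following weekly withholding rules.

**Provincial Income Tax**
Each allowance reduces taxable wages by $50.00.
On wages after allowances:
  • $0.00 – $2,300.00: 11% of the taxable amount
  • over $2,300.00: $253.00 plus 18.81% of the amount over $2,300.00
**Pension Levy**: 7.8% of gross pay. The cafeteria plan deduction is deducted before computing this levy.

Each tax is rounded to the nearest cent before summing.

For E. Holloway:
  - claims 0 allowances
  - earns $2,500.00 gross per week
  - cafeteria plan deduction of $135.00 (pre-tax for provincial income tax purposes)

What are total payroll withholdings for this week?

Provincial Income Tax: taxable = $2,500.00 − $135.00 = $2,365.00
  $253.00 + 18.81% × ($2,365.00 − $2,300.00) = $253.00 + 18.81% × $65.00 = $265.23
Pension Levy: 7.8% × $2,365.00 = $184.47
Total: $265.23 + $184.47 = $449.70

$449.70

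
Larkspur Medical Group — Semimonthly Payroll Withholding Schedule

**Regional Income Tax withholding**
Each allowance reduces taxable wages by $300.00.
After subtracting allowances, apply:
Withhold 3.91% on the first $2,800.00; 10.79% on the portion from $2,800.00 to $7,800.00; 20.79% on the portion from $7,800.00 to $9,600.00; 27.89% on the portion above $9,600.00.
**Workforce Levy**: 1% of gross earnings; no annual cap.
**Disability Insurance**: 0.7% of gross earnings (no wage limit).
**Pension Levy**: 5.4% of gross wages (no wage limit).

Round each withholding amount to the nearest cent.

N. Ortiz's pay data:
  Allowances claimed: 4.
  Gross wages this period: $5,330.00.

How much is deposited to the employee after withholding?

$4,698.58

Regional Income Tax: taxable = $5,330.00 − 4×$300.00 = $4,130.00
  $109.48 + 10.79% × ($4,130.00 − $2,800.00) = $109.48 + 10.79% × $1,330.00 = $252.99
Workforce Levy: 1% × $5,330.00 = $53.30
Disability Insurance: 0.7% × $5,330.00 = $37.31
Pension Levy: 5.4% × $5,330.00 = $287.82
Total withheld: $252.99 + $53.30 + $37.31 + $287.82 = $631.42
Net pay: $5,330.00 − $631.42 = $4,698.58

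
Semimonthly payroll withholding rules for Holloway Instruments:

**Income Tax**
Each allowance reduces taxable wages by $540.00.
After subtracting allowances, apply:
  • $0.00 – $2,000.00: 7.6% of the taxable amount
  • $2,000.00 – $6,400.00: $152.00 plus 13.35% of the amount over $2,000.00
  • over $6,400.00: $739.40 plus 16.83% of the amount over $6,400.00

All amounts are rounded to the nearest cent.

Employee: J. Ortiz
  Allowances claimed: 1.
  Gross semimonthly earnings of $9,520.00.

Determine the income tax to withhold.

Income Tax: taxable = $9,520.00 − 1×$540.00 = $8,980.00
  $739.40 + 16.83% × ($8,980.00 − $6,400.00) = $739.40 + 16.83% × $2,580.00 = $1,173.61

$1,173.61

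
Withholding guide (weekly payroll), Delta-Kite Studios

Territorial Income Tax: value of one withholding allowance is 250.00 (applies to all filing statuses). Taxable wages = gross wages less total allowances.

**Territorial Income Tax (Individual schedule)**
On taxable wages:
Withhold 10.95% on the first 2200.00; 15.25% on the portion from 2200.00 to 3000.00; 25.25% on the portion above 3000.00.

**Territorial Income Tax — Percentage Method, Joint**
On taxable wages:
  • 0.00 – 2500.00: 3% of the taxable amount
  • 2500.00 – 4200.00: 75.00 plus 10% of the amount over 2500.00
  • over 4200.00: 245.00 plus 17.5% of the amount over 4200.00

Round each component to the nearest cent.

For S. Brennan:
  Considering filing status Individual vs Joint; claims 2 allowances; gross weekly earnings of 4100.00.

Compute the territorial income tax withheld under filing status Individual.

Territorial Income Tax (Individual): taxable = 4100.00 − 2×250.00 = 3600.00
  362.90 + 25.25% × (3600.00 − 3000.00) = 362.90 + 25.25% × 600.00 = 514.40

514.40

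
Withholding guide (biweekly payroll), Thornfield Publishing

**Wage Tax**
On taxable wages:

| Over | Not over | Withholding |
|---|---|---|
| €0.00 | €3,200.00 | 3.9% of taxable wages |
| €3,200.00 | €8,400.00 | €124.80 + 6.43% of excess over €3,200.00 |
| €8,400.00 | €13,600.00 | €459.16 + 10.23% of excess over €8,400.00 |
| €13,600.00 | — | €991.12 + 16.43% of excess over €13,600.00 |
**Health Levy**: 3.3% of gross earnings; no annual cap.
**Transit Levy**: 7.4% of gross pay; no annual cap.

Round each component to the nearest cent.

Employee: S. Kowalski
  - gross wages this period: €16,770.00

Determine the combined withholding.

Wage Tax: taxable = €16,770.00
  €991.12 + 16.43% × (€16,770.00 − €13,600.00) = €991.12 + 16.43% × €3,170.00 = €1,511.95
Health Levy: 3.3% × €16,770.00 = €553.41
Transit Levy: 7.4% × €16,770.00 = €1,240.98
Total: €1,511.95 + €553.41 + €1,240.98 = €3,306.34

€3,306.34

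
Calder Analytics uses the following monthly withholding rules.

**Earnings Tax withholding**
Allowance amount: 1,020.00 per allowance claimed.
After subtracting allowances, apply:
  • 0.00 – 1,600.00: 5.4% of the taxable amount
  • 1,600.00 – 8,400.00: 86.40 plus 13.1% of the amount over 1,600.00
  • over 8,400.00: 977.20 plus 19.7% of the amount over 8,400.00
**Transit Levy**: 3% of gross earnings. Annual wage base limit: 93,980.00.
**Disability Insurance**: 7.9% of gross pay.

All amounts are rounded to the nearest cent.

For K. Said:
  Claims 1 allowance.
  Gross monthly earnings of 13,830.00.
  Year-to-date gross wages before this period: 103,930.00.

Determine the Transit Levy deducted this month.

0.00

Transit Levy: YTD 103,930.00 ≥ cap 93,980.00 → 0.00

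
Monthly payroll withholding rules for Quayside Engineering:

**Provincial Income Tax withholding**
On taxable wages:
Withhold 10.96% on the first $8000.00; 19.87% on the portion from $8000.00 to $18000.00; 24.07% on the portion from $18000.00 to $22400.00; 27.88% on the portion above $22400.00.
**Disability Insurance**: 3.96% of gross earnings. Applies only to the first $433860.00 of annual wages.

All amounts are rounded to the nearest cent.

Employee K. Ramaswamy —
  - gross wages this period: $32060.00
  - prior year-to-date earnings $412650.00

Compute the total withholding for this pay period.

Provincial Income Tax: taxable = $32060.00
  $3922.88 + 27.88% × ($32060.00 − $22400.00) = $3922.88 + 27.88% × $9660.00 = $6616.09
Disability Insurance: cap $433860.00 − YTD $412650.00 = $21210.00 subject; 3.96% × $21210.00 = $839.92
Total: $6616.09 + $839.92 = $7456.01

$7456.01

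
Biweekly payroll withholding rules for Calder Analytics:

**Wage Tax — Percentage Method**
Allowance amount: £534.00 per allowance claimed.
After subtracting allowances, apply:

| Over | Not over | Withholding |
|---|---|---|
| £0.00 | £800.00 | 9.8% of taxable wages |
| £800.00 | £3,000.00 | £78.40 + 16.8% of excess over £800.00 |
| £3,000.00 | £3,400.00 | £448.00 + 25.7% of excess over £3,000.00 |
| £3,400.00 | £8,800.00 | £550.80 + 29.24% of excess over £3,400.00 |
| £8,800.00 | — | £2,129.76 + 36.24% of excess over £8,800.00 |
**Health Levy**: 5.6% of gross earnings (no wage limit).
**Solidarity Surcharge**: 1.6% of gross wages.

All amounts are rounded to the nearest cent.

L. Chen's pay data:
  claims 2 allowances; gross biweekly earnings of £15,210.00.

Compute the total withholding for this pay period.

Wage Tax: taxable = £15,210.00 − 2×£534.00 = £14,142.00
  £2,129.76 + 36.24% × (£14,142.00 − £8,800.00) = £2,129.76 + 36.24% × £5,342.00 = £4,065.70
Health Levy: 5.6% × £15,210.00 = £851.76
Solidarity Surcharge: 1.6% × £15,210.00 = £243.36
Total: £4,065.70 + £851.76 + £243.36 = £5,160.82

£5,160.82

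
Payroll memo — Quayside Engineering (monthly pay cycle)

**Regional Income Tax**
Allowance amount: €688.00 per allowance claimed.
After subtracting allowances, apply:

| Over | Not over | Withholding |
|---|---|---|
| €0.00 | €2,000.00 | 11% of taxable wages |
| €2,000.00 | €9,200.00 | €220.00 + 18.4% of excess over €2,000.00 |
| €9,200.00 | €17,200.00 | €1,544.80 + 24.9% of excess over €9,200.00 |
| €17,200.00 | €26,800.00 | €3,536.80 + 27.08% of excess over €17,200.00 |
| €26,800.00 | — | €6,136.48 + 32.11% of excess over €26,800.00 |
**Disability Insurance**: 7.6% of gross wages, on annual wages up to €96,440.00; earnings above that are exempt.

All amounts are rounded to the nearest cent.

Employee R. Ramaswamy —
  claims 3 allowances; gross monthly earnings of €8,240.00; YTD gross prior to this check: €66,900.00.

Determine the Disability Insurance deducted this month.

Disability Insurance: 7.6% × €8,240.00 = €626.24

€626.24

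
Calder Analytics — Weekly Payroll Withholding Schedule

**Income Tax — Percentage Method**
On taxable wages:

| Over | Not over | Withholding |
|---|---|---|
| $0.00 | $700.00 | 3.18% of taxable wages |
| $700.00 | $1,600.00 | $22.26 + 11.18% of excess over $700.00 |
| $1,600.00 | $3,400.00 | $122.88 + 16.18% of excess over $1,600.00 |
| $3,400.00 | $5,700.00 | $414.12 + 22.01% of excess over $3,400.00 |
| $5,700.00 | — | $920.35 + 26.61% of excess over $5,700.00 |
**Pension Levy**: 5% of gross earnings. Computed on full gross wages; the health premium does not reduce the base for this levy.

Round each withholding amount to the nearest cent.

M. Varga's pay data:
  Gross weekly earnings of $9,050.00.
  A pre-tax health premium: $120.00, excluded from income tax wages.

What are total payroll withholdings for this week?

$2,232.35

Income Tax: taxable = $9,050.00 − $120.00 = $8,930.00
  $920.35 + 26.61% × ($8,930.00 − $5,700.00) = $920.35 + 26.61% × $3,230.00 = $1,779.85
Pension Levy: 5% × $9,050.00 = $452.50
Total: $1,779.85 + $452.50 = $2,232.35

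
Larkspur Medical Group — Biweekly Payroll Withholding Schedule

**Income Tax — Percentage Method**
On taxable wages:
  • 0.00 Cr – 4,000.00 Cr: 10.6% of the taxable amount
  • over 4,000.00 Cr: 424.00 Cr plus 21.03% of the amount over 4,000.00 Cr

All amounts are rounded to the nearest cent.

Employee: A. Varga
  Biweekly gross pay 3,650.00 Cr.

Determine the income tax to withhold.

386.90 Cr

Income Tax: taxable = 3,650.00 Cr
  10.6% × 3,650.00 Cr = 386.90 Cr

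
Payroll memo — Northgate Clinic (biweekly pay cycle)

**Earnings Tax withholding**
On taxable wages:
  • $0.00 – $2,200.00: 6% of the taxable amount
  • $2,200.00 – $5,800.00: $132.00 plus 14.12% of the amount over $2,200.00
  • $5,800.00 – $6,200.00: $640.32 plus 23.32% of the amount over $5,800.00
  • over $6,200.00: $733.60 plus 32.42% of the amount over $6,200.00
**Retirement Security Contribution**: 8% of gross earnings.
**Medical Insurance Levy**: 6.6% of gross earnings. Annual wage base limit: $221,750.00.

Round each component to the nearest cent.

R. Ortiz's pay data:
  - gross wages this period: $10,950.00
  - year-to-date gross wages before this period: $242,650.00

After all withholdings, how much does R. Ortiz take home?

$7,800.45

Earnings Tax: taxable = $10,950.00
  $733.60 + 32.42% × ($10,950.00 − $6,200.00) = $733.60 + 32.42% × $4,750.00 = $2,273.55
Retirement Security Contribution: 8% × $10,950.00 = $876.00
Medical Insurance Levy: YTD $242,650.00 ≥ cap $221,750.00 → $0.00
Total withheld: $2,273.55 + $876.00 + $0.00 = $3,149.55
Net pay: $10,950.00 − $3,149.55 = $7,800.45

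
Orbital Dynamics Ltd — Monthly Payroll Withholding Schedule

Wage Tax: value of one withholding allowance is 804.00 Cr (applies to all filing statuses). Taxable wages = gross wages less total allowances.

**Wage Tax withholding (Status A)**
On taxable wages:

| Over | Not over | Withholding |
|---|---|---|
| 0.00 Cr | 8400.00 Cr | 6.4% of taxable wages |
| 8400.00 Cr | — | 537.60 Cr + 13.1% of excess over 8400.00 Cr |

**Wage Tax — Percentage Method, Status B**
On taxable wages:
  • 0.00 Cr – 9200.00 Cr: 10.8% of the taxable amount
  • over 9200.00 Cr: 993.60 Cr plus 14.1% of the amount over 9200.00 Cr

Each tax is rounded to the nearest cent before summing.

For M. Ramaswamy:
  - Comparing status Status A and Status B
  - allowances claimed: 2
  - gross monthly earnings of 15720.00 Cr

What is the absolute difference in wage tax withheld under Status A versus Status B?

400.32 Cr

Wage Tax (Status A): taxable = 15720.00 Cr − 2×804.00 Cr = 14112.00 Cr
  537.60 Cr + 13.1% × (14112.00 Cr − 8400.00 Cr) = 537.60 Cr + 13.1% × 5712.00 Cr = 1285.87 Cr
Wage Tax (Status B): taxable = 15720.00 Cr − 2×804.00 Cr = 14112.00 Cr
  993.60 Cr + 14.1% × (14112.00 Cr − 9200.00 Cr) = 993.60 Cr + 14.1% × 4912.00 Cr = 1686.19 Cr
Difference: |1285.87 Cr − 1686.19 Cr| = 400.32 Cr (higher under Status B)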